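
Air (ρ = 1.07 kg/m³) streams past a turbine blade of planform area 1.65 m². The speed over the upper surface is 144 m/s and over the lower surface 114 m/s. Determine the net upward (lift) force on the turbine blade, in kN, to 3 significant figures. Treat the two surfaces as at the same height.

F ≈ 6.83 kN

With equal heights on the two surfaces, Bernoulli gives P_lower − P_upper = ½ρ(v_upper² − v_lower²).
ΔP = ½·1.07·(144² − 114²) = 4140 Pa.
Lift = ΔP · A = 4140 × 1.65 = 6830 N.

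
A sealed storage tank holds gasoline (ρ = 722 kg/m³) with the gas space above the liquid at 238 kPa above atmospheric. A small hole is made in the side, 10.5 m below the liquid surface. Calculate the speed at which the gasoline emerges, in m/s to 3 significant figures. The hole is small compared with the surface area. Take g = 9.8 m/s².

Take point 1 at the surface (v₁ ≈ 0) and point 2 at the hole (at atmospheric pressure). Bernoulli: P₁ + ρg h = P_atm + ½ρv₂².
With P₁ − P_atm = 238000 Pa, v₂ = √(2gh + 2ΔP/ρ) = √(2·9.8·10.5 + 2·238000/722) = 29.4 m/s.

29.4 m/s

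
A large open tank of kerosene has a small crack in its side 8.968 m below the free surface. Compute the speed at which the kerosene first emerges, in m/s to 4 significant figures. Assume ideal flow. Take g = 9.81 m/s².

Torricelli's result v = √(2gh) gives v = √(2·9.81·8.968) = 13.26 m/s.

13.26 m/s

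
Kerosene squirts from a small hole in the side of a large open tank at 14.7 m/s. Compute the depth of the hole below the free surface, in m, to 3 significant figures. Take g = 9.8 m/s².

11.0 m

For a small hole in a large open tank, ½v² = gh, giving h = v²/(2g).
h = 14.7²/(2·9.8) = 216/19.60 = 11.0 m.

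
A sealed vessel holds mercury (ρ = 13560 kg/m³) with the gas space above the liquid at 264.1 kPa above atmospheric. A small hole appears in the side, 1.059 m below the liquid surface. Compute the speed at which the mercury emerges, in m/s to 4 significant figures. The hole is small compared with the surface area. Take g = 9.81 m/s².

Take point 1 at the surface (v₁ ≈ 0) and point 2 at the hole (at atmospheric pressure). Bernoulli: P₁ + ρg h = P_atm + ½ρv₂².
With P₁ − P_atm = 264100 Pa, v₂ = √(2gh + 2ΔP/ρ) = √(2·9.81·1.059 + 2·264100/13560) = 7.729 m/s.

v ≈ 7.729 m/s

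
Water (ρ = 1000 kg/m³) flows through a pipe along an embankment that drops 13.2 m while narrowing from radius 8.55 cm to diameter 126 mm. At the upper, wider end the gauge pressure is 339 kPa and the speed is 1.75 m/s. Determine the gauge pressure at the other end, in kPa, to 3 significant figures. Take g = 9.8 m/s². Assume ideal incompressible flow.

Continuity gives A₁v₁ = A₂v₂, so v₂ = (230 cm²)/(125 cm²) × 1.75 m/s = 3.22 m/s.
Bernoulli: P₁ + ½ρv₁² + ρg h₁ = P₂ + ½ρv₂² + ρg h₂, so P₂ = P₁ + ½ρ(v₁² − v₂²) − ρg(h₂ − h₁).
P₂ = 339000 + ½·1000·(1.75² − 3.22²) − 1000·9.8·(−13.2) = 339000 + (-3660) − (-129000) = 465000 Pa.

P₂ = 465 kPa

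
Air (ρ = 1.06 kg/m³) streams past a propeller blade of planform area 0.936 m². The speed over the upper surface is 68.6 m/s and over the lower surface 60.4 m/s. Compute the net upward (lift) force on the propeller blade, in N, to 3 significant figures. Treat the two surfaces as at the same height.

525 N

The faster flow above has the lower pressure; Bernoulli (same height) gives ΔP = ½ρ(v_up² − v_low²).
ΔP = ½·1.06·(68.6² − 60.4²) = 561 Pa.
Lift = ΔP · A = 561 × 0.936 = 525 N.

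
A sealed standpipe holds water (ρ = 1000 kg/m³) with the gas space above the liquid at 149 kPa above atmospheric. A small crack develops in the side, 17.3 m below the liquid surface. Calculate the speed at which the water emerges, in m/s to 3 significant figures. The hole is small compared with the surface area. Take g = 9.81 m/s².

Take point 1 at the surface (v₁ ≈ 0) and point 2 at the hole (at atmospheric pressure). Bernoulli: P₁ + ρg h = P_atm + ½ρv₂².
With P₁ − P_atm = 149000 Pa, v₂ = √(2gh + 2ΔP/ρ) = √(2·9.81·17.3 + 2·149000/1000) = 25.2 m/s.

v ≈ 25.2 m/s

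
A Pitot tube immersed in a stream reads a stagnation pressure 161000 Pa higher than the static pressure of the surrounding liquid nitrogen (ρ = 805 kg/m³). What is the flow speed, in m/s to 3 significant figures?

v ≈ 20.0 m/s

The dynamic pressure equals the rise in static pressure at the stagnation point: ΔP = ½ρv².
v = √(2ΔP/ρ) = √(2·161000/805) = 20.0 m/s.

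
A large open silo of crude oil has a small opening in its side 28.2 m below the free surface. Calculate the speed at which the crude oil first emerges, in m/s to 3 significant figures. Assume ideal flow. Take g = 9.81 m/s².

v ≈ 23.5 m/s

The surface is effectively still and both ends are open, so ½v² = gh and v = √(2·9.81·28.2) = 23.5 m/s.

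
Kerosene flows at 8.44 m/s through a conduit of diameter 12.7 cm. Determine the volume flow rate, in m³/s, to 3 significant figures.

Q = A·v = 0.0127 m² × 8.44 m/s = 0.107 m³/s.

Q ≈ 0.107 m³/s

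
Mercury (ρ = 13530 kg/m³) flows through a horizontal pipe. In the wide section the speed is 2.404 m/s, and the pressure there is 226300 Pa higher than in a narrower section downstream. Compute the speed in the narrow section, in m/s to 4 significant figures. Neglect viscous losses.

With h₁ = h₂, rearranging Bernoulli gives v₂ = √(v₁² + 2ΔP/ρ).
v₂ = √(2.404² + 2·226300/13530) = √(5.779 + 33.45) = 6.263 m/s.

v₂ ≈ 6.263 m/s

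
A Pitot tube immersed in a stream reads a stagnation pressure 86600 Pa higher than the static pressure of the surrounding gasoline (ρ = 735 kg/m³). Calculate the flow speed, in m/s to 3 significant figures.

Bernoulli between the free stream and the stagnation point: ½ρv² = P_stag − P_static.
v = √(2ΔP/ρ) = √(2·86600/735) = 15.4 m/s.

v = 15.4 m/s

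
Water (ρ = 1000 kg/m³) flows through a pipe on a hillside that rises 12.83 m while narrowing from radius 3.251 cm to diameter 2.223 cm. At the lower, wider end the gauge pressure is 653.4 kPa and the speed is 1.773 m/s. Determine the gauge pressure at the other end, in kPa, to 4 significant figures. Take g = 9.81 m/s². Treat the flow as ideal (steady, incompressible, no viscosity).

414.1 kPa

The volume flow rate is constant, so v₂ = (A₁/A₂)v₁ = (33.20/3.881)·1.773 = 15.17 m/s.
Energy conservation along the streamline gives P₂ = P₁ − ½ρ(v₂² − v₁²) − ρg(h₂ − h₁).
P₂ = 653400 + ½·1000·(1.773² − 15.17²) − 1000·9.81·(+12.83) = 653400 + (-113500) − (125900) = 414100 Pa.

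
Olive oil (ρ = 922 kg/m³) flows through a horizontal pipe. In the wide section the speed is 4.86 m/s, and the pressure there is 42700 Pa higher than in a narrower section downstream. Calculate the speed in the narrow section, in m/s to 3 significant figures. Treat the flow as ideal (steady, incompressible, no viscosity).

v₂ ≈ 10.8 m/s

Along the level pipe P + ½ρv² is conserved, hence v₂² = v₁² + 2(P₁ − P₂)/ρ.
v₂ = √(4.86² + 2·42700/922) = √(23.6 + 92.6) = 10.8 m/s.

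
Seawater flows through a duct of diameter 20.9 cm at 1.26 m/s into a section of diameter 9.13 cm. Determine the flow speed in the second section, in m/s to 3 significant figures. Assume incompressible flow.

Mass conservation (A₁v₁ = A₂v₂) gives v₂ = 1.26 × 343/65.5 = 6.60 m/s.

v₂ = 6.60 m/s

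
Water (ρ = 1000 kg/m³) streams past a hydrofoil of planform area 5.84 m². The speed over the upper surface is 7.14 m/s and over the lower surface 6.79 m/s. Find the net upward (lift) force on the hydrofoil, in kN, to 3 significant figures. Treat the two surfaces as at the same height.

F ≈ 14.2 kN

From P + ½ρv² = const at equal height, P_low − P_up = ½ρ(v_up² − v_low²).
ΔP = ½·1000·(7.14² − 6.79²) = 2440 Pa.
Lift = ΔP · A = 2440 × 5.84 = 14200 N.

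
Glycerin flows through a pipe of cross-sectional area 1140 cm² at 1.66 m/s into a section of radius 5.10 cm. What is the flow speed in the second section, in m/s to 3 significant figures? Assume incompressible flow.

Mass conservation (A₁v₁ = A₂v₂) gives v₂ = 1.66 × 1140/81.7 = 23.2 m/s.

v₂ ≈ 23.2 m/s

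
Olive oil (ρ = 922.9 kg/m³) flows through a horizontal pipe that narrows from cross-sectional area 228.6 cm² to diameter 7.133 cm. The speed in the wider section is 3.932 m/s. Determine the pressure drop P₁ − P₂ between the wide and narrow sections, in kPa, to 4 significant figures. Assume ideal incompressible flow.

The volume flow rate is constant, so v₂ = (A₁/A₂)v₁ = (228.6/39.96)·3.932 = 22.49 m/s.
With no height change, Bernoulli's equation is P₁ + ½ρv₁² = P₂ + ½ρv₂².
P₁ − P₂ = ½·922.9·(22.49² − 3.932²) = ½·922.9·490.5 = 226300 Pa.

ΔP ≈ 226.3 kPa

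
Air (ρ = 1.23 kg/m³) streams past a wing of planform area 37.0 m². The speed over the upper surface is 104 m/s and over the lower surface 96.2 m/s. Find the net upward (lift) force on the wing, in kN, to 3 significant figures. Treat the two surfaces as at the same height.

The faster flow above has the lower pressure; Bernoulli (same height) gives ΔP = ½ρ(v_up² − v_low²).
ΔP = ½·1.23·(104² − 96.2²) = 960 Pa.
Lift = ΔP · A = 960 × 37.0 = 35500 N.

F ≈ 35.5 kN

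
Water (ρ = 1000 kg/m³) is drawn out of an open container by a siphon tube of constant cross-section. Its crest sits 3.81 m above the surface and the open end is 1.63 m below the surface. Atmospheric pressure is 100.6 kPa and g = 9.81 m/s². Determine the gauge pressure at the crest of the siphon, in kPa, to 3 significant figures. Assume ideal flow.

P_gauge ≈ -53.4 kPa

Bernoulli surface→outlet gives ½v² = g·h_out, so v = √(2·9.81·1.63) = 5.66 m/s.
With constant cross-section the crest speed equals v; applying Bernoulli from the surface up to the crest, P_top = P_atm − ½ρv² − ρg·h_top.
P_top = 100600 − ½·1000·5.66² − 1000·9.81·3.81 = 47200 Pa. So P_gauge = P_top − P_atm = -53400 Pa.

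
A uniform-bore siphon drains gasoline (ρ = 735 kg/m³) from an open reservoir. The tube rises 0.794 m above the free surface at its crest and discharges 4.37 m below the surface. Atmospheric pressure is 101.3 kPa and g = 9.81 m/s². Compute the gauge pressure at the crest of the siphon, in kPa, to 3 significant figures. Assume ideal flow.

Bernoulli surface→outlet gives ½v² = g·h_out, so v = √(2·9.81·4.37) = 9.26 m/s.
Continuity keeps v the same throughout the tube; from surface to crest, P_atm + 0 = P_top + ½ρv² + ρg·h_top.
P_top = 101300 − ½·735·9.26² − 735·9.81·0.794 = 64100 Pa. So P_gauge = P_top − P_atm = -37200 Pa.

P_gauge ≈ -37.2 kPa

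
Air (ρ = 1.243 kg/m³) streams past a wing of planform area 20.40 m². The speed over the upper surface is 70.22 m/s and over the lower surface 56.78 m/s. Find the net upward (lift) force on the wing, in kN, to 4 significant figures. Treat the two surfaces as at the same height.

F ≈ 21.64 kN

With equal heights on the two surfaces, Bernoulli gives P_lower − P_upper = ½ρ(v_upper² − v_lower²).
ΔP = ½·1.243·(70.22² − 56.78²) = 1061 Pa.
Lift = ΔP · A = 1061 × 20.40 = 21640 N.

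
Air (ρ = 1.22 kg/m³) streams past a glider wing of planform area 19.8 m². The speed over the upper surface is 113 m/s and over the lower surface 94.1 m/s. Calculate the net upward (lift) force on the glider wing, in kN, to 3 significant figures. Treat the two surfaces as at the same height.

From P + ½ρv² = const at equal height, P_low − P_up = ½ρ(v_up² − v_low²).
ΔP = ½·1.22·(113² − 94.1²) = 2390 Pa.
Lift = ΔP · A = 2390 × 19.8 = 47300 N.

47.3 kN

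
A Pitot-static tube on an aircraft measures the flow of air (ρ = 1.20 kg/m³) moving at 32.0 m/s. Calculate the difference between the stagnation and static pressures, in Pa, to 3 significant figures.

At the stagnation point the flow is brought to rest, so Bernoulli gives P_stag − P_static = ½ρv².
ΔP = ½·1.20·32.0² = 614 Pa.

ΔP ≈ 614 Pa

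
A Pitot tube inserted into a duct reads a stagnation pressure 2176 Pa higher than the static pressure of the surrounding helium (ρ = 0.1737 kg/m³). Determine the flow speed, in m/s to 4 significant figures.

Bernoulli between the free stream and the stagnation point: ½ρv² = P_stag − P_static.
v = √(2ΔP/ρ) = √(2·2176/0.1737) = 158.3 m/s.

158.3 m/s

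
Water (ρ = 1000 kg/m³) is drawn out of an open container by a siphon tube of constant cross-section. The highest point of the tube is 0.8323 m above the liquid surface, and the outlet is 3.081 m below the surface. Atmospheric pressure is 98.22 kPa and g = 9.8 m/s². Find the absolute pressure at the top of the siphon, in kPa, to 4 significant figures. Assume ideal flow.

Bernoulli surface→outlet gives ½v² = g·h_out, so v = √(2·9.8·3.081) = 7.771 m/s.
The bore is uniform, so the speed at the crest is the same v. Bernoulli surface→crest: P_atm = P_top + ½ρv² + ρg·h_top.
P_top = 98220 − ½·1000·7.771² − 1000·9.8·0.8323 = 59870 Pa.

P_top ≈ 59.87 kPa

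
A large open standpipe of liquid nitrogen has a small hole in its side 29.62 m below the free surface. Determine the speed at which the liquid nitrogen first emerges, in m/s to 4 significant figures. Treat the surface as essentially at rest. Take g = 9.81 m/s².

24.11 m/s

The surface is effectively still and both ends are open, so ½v² = gh and v = √(2·9.81·29.62) = 24.11 m/s.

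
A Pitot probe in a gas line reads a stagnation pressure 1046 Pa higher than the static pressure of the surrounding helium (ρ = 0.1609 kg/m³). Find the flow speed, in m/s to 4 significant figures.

114.0 m/s

The dynamic pressure equals the rise in static pressure at the stagnation point: ΔP = ½ρv².
v = √(2ΔP/ρ) = √(2·1046/0.1609) = 114.0 m/s.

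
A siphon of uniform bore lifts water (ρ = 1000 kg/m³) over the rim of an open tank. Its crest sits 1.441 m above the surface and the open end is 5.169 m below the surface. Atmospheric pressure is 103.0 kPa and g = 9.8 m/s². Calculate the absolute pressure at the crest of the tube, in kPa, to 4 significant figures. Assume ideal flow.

P_top ≈ 38.22 kPa

The outlet speed comes from Torricelli: v = √(2g·5.169) = 10.07 m/s.
With constant cross-section the crest speed equals v; applying Bernoulli from the surface up to the crest, P_top = P_atm − ½ρv² − ρg·h_top.
P_top = 103000 − ½·1000·10.07² − 1000·9.8·1.441 = 38220 Pa.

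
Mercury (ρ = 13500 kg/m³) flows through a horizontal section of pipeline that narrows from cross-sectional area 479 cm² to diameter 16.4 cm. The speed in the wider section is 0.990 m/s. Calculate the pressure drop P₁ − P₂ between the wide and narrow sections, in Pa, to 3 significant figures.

27400 Pa

Mass conservation (A₁v₁ = A₂v₂) gives v₂ = 0.990 × 479/211 = 2.24 m/s.
Bernoulli (h₁ = h₂): P₁ − P₂ = ½ρ(v₂² − v₁²).
P₁ − P₂ = ½·13500·(2.24² − 0.990²) = ½·13500·4.06 = 27400 Pa.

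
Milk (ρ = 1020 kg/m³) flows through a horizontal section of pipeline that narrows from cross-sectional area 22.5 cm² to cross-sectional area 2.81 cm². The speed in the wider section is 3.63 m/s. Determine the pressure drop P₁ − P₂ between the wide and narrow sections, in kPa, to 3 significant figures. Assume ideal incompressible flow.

By continuity, v₂ = v₁·A₁/A₂ = 3.63·(22.5/2.81) = 29.1 m/s.
With no height change, Bernoulli's equation is P₁ + ½ρv₁² = P₂ + ½ρv₂².
P₁ − P₂ = ½·1020·(29.1² − 3.63²) = ½·1020·832 = 424000 Pa.

424 kPa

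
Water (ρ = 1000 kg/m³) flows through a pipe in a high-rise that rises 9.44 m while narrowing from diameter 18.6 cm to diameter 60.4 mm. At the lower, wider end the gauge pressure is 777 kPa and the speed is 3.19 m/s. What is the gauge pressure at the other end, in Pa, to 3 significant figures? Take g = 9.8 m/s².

The volume flow rate is constant, so v₂ = (A₁/A₂)v₁ = (272/28.7)·3.19 = 30.3 m/s.
Energy conservation along the streamline gives P₂ = P₁ − ½ρ(v₂² − v₁²) − ρg(h₂ − h₁).
P₂ = 777000 + ½·1000·(3.19² − 30.3²) − 1000·9.8·(+9.44) = 777000 + (-452000) − (92500) = 232000 Pa.

P₂ ≈ 232000 Pa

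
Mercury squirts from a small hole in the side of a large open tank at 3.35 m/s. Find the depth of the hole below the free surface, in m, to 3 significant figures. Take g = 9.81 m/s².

For a small hole in a large open tank, ½v² = gh, giving h = v²/(2g).
h = 3.35²/(2·9.81) = 11.2/19.62 = 0.572 m.

h = 0.572 m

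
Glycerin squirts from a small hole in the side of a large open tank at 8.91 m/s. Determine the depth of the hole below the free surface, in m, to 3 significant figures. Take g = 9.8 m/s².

Torricelli: v = √(2gh), so h = v²/(2g).
h = 8.91²/(2·9.8) = 79.4/19.60 = 4.05 m.

h ≈ 4.05 m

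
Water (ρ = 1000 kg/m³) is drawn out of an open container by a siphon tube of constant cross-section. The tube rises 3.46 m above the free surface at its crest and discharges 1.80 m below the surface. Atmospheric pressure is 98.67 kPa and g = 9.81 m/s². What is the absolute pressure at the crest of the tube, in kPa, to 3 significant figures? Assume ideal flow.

P_top ≈ 47.1 kPa

Bernoulli surface→outlet gives ½v² = g·h_out, so v = √(2·9.81·1.80) = 5.94 m/s.
The bore is uniform, so the speed at the crest is the same v. Bernoulli surface→crest: P_atm = P_top + ½ρv² + ρg·h_top.
P_top = 98670 − ½·1000·5.94² − 1000·9.81·3.46 = 47100 Pa.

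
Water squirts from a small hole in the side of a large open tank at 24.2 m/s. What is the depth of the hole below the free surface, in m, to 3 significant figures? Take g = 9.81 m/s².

Torricelli: v = √(2gh), so h = v²/(2g).
h = 24.2²/(2·9.81) = 586/19.62 = 29.8 m.

h ≈ 29.8 m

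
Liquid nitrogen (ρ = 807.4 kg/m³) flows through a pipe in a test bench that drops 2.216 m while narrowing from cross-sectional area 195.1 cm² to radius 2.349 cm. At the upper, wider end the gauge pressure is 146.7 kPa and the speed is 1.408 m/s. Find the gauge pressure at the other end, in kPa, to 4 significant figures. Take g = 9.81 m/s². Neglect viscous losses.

63.67 kPa

Continuity gives A₁v₁ = A₂v₂, so v₂ = (195.1 cm²)/(17.33 cm²) × 1.408 m/s = 15.85 m/s.
Energy conservation along the streamline gives P₂ = P₁ − ½ρ(v₂² − v₁²) − ρg(h₂ − h₁).
P₂ = 146700 + ½·807.4·(1.408² − 15.85²) − 807.4·9.81·(−2.216) = 146700 + (-100600) − (-17550) = 63670 Pa.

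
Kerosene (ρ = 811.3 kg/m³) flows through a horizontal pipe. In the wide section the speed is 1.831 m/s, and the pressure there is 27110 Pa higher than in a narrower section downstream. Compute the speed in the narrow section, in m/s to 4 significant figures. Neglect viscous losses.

Along the level pipe P + ½ρv² is conserved, hence v₂² = v₁² + 2(P₁ − P₂)/ρ.
v₂ = √(1.831² + 2·27110/811.3) = √(3.353 + 66.83) = 8.378 m/s.

v₂ ≈ 8.378 m/s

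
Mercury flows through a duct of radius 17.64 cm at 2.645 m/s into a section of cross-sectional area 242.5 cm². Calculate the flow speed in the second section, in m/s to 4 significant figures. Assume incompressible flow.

10.66 m/s

Mass conservation (A₁v₁ = A₂v₂) gives v₂ = 2.645 × 977.6/242.5 = 10.66 m/s.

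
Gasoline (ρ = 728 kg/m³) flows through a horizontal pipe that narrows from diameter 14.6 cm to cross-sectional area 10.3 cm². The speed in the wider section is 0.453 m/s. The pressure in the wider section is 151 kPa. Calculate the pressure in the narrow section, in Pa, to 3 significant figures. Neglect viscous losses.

Mass conservation (A₁v₁ = A₂v₂) gives v₂ = 0.453 × 167/10.3 = 7.36 m/s.
The pipe is horizontal, so Bernoulli reduces to P₁ + ½ρv₁² = P₂ + ½ρv₂².
P₂ = P₁ − ½ρ(v₂² − v₁²) = 151000 − ½·728·(7.36² − 0.453²) = 151000 − 19700 = 131000 Pa.

P₂ ≈ 131000 Pa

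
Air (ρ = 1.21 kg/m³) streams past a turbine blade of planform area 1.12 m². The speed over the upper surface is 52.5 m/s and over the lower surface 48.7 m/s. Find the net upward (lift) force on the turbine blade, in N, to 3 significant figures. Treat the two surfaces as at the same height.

F ≈ 261 N

The faster flow above has the lower pressure; Bernoulli (same height) gives ΔP = ½ρ(v_up² − v_low²).
ΔP = ½·1.21·(52.5² − 48.7²) = 233 Pa.
Lift = ΔP · A = 233 × 1.12 = 261 N.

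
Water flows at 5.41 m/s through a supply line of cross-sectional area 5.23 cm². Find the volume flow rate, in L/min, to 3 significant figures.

170 L/min

Q = A·v = 0.000523 m² × 5.41 m/s = 0.00283 m³/s.
Converting: 0.00283 m³/s × 60000 = 170 L/min.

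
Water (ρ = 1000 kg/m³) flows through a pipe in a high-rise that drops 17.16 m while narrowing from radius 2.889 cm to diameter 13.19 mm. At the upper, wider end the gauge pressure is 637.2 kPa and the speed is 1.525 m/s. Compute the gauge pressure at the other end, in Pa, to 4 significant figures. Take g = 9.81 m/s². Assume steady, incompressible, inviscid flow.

P₂ = 378500 Pa

Mass conservation (A₁v₁ = A₂v₂) gives v₂ = 1.525 × 26.22/1.366 = 29.26 m/s.
Energy conservation along the streamline gives P₂ = P₁ − ½ρ(v₂² − v₁²) − ρg(h₂ − h₁).
P₂ = 637200 + ½·1000·(1.525² − 29.26²) − 1000·9.81·(−17.16) = 637200 + (-427000) − (-168300) = 378500 Pa.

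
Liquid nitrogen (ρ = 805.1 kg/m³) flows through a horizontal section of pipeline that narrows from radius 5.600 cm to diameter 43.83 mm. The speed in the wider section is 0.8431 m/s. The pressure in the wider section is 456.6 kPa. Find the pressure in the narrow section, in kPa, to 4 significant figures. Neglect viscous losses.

P₂ ≈ 444.7 kPa

By continuity, v₂ = v₁·A₁/A₂ = 0.8431·(98.52/15.09) = 5.505 m/s.
The pipe is horizontal, so Bernoulli reduces to P₁ + ½ρv₁² = P₂ + ½ρv₂².
P₂ = P₁ − ½ρ(v₂² − v₁²) = 456600 − ½·805.1·(5.505² − 0.8431²) = 456600 − 11910 = 444700 Pa.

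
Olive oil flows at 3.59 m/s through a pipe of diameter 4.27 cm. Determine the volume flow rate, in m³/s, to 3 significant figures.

0.00514 m³/s

Q = A·v = 0.00143 m² × 3.59 m/s = 0.00514 m³/s.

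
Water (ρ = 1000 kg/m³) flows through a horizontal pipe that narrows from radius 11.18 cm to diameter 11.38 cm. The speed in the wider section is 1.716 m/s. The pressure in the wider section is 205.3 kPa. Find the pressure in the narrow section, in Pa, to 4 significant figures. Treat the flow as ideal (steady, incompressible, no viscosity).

The volume flow rate is constant, so v₂ = (A₁/A₂)v₁ = (392.7/101.7)·1.716 = 6.625 m/s.
The pipe is horizontal, so Bernoulli reduces to P₁ + ½ρv₁² = P₂ + ½ρv₂².
P₂ = P₁ − ½ρ(v₂² − v₁²) = 205300 − ½·1000·(6.625² − 1.716²) = 205300 − 20470 = 184800 Pa.

P₂ ≈ 184800 Pa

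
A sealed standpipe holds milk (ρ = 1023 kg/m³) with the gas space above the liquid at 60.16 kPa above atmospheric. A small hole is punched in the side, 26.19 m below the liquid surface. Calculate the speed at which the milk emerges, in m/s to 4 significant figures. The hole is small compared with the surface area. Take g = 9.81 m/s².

Take point 1 at the surface (v₁ ≈ 0) and point 2 at the hole (at atmospheric pressure). Bernoulli: P₁ + ρg h = P_atm + ½ρv₂².
With P₁ − P_atm = 60160 Pa, v₂ = √(2gh + 2ΔP/ρ) = √(2·9.81·26.19 + 2·60160/1023) = 25.13 m/s.

v = 25.13 m/s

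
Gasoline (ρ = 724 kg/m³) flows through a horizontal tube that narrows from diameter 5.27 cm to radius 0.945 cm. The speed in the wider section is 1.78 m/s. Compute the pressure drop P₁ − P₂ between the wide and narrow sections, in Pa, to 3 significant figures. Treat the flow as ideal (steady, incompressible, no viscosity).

ΔP = 68200 Pa

Mass conservation (A₁v₁ = A₂v₂) gives v₂ = 1.78 × 21.8/2.81 = 13.8 m/s.
The pipe is horizontal, so Bernoulli reduces to P₁ + ½ρv₁² = P₂ + ½ρv₂².
P₁ − P₂ = ½·724·(13.8² − 1.78²) = ½·724·188 = 68200 Pa.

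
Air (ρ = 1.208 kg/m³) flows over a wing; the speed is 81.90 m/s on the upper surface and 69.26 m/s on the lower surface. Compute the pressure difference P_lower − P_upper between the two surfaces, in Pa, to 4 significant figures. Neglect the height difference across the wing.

Bernoulli (same height): P_lower − P_upper = ½ρ(v_upper² − v_lower²).
ΔP = ½·1.208·(81.90² − 69.26²) = 1154 Pa.

ΔP ≈ 1154 Pa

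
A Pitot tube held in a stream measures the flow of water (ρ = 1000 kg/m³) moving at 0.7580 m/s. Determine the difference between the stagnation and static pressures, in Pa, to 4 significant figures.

ΔP ≈ 287.3 Pa

At the stagnation point the flow is brought to rest, so Bernoulli gives P_stag − P_static = ½ρv².
ΔP = ½·1000·0.7580² = 287.3 Pa.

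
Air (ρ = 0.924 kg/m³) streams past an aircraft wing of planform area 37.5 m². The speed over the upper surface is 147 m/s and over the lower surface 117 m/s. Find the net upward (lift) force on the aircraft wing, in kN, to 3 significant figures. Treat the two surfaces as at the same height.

The faster flow above has the lower pressure; Bernoulli (same height) gives ΔP = ½ρ(v_up² − v_low²).
ΔP = ½·0.924·(147² − 117²) = 3660 Pa.
Lift = ΔP · A = 3660 × 37.5 = 137000 N.

F ≈ 137 kN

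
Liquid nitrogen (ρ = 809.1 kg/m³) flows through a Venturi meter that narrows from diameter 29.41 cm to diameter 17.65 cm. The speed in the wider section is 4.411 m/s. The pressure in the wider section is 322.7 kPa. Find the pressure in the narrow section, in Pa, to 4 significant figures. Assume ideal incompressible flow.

Continuity gives A₁v₁ = A₂v₂, so v₂ = (679.3 cm²)/(244.7 cm²) × 4.411 m/s = 12.25 m/s.
Bernoulli (h₁ = h₂): P₁ − P₂ = ½ρ(v₂² − v₁²).
P₂ = P₁ − ½ρ(v₂² − v₁²) = 322700 − ½·809.1·(12.25² − 4.411²) = 322700 − 52810 = 269900 Pa.

269900 Pa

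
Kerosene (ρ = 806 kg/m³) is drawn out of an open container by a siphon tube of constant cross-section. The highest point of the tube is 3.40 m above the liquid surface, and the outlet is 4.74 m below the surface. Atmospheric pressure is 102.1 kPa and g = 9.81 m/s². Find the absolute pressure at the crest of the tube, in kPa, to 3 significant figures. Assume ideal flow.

Bernoulli surface→outlet gives ½v² = g·h_out, so v = √(2·9.81·4.74) = 9.64 m/s.
The bore is uniform, so the speed at the crest is the same v. Bernoulli surface→crest: P_atm = P_top + ½ρv² + ρg·h_top.
P_top = 102100 − ½·806·9.64² − 806·9.81·3.40 = 37700 Pa.

37.7 kPa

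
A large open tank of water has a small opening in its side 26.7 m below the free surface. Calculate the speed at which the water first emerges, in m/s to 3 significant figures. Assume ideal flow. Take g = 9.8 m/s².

Torricelli's result v = √(2gh) gives v = √(2·9.8·26.7) = 22.9 m/s.

v ≈ 22.9 m/s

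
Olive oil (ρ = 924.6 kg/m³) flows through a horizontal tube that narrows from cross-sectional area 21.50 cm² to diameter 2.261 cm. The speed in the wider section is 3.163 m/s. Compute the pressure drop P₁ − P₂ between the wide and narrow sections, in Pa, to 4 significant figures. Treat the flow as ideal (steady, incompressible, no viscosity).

ΔP = 128000 Pa

Mass conservation (A₁v₁ = A₂v₂) gives v₂ = 3.163 × 21.50/4.015 = 16.94 m/s.
The pipe is horizontal, so Bernoulli reduces to P₁ + ½ρv₁² = P₂ + ½ρv₂².
P₁ − P₂ = ½·924.6·(16.94² − 3.163²) = ½·924.6·276.9 = 128000 Pa.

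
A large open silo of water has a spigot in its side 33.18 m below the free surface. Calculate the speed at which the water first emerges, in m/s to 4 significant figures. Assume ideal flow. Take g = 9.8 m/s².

v ≈ 25.50 m/s

The surface is effectively still and both ends are open, so ½v² = gh and v = √(2·9.8·33.18) = 25.50 m/s.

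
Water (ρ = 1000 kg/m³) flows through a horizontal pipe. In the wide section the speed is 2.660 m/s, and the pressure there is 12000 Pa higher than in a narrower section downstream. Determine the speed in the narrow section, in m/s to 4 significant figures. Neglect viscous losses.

Horizontal Bernoulli: P₁ + ½ρv₁² = P₂ + ½ρv₂², so v₂² = v₁² + 2(P₁ − P₂)/ρ.
v₂ = √(2.660² + 2·12000/1000) = √(7.076 + 24.00) = 5.575 m/s.

5.575 m/s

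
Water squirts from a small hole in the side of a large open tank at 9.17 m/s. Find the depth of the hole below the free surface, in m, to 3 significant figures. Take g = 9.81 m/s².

h ≈ 4.29 m

Inverting v = √(2gh) gives h = v² / 2g.
h = 9.17²/(2·9.81) = 84.1/19.62 = 4.29 m.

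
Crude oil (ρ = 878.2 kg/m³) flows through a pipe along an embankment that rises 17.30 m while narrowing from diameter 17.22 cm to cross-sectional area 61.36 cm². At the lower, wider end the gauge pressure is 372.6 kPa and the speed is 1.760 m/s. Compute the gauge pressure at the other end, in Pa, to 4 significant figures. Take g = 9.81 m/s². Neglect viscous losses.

P₂ = 205300 Pa

Continuity gives A₁v₁ = A₂v₂, so v₂ = (232.9 cm²)/(61.36 cm²) × 1.760 m/s = 6.680 m/s.
Applying Bernoulli between the two ends and solving for P₂: P₂ = P₁ + ½ρ(v₁² − v₂²) − ρgΔh.
P₂ = 372600 + ½·878.2·(1.760² − 6.680²) − 878.2·9.81·(+17.30) = 372600 + (-18230) − (149000) = 205300 Pa.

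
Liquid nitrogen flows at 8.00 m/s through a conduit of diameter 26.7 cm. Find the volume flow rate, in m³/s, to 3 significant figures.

Q = A·v = 0.0560 m² × 8.00 m/s = 0.448 m³/s.

Q = 0.448 m³/s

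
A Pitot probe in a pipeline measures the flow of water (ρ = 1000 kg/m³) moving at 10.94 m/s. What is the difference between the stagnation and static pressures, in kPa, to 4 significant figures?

At the stagnation point the flow is brought to rest, so Bernoulli gives P_stag − P_static = ½ρv².
ΔP = ½·1000·10.94² = 59840 Pa.

ΔP ≈ 59.84 kPa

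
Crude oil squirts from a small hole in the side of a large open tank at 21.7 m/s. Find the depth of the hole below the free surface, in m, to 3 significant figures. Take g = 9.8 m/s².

h ≈ 24.0 m

Torricelli: v = √(2gh), so h = v²/(2g).
h = 21.7²/(2·9.8) = 471/19.60 = 24.0 m.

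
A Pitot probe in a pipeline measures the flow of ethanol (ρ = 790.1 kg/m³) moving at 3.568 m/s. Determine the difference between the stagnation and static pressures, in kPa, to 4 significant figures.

ΔP ≈ 5.029 kPa

The dynamic pressure equals the rise in static pressure at the stagnation point: ΔP = ½ρv².
ΔP = ½·790.1·3.568² = 5029 Pa.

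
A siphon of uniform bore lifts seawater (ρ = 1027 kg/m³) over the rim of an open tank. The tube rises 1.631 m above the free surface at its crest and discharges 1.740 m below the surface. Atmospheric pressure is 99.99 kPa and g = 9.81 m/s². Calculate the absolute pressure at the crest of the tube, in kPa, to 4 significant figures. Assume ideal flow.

From the surface to the outlet (both open to atmosphere, surface at rest): v = √(2g·h_out) = √(2·9.81·1.740) = 5.843 m/s.
Continuity keeps v the same throughout the tube; from surface to crest, P_atm + 0 = P_top + ½ρv² + ρg·h_top.
P_top = 99990 − ½·1027·5.843² − 1027·9.81·1.631 = 66030 Pa.

66.03 kPa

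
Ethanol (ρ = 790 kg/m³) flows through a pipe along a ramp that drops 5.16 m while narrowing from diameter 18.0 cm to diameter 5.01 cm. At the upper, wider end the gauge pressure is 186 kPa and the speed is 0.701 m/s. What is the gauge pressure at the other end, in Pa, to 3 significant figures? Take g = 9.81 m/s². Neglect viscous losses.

P₂ ≈ 194000 Pa

By continuity, v₂ = v₁·A₁/A₂ = 0.701·(254/19.7) = 9.05 m/s.
Energy conservation along the streamline gives P₂ = P₁ − ½ρ(v₂² − v₁²) − ρg(h₂ − h₁).
P₂ = 186000 + ½·790·(0.701² − 9.05²) − 790·9.81·(−5.16) = 186000 + (-32100) − (-40000) = 194000 Pa.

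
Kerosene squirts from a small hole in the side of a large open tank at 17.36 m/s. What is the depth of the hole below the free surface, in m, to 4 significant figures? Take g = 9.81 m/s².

Inverting v = √(2gh) gives h = v² / 2g.
h = 17.36²/(2·9.81) = 301.4/19.62 = 15.36 m.

h ≈ 15.36 m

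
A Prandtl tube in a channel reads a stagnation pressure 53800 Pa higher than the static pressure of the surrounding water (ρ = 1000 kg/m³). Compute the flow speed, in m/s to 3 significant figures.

Bernoulli between the free stream and the stagnation point: ½ρv² = P_stag − P_static.
v = √(2ΔP/ρ) = √(2·53800/1000) = 10.4 m/s.

10.4 m/s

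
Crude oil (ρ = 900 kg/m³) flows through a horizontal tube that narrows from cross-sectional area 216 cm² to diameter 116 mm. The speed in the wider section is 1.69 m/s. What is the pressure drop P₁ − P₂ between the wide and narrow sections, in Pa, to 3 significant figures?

Continuity gives A₁v₁ = A₂v₂, so v₂ = (216 cm²)/(106 cm²) × 1.69 m/s = 3.45 m/s.
The pipe is horizontal, so Bernoulli reduces to P₁ + ½ρv₁² = P₂ + ½ρv₂².
P₁ − P₂ = ½·900·(3.45² − 1.69²) = ½·900·9.07 = 4080 Pa.

ΔP ≈ 4080 Pa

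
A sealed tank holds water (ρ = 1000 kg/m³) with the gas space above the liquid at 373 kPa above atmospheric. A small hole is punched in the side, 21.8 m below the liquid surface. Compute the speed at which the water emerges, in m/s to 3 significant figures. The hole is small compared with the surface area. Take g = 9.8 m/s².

Take point 1 at the surface (v₁ ≈ 0) and point 2 at the hole (at atmospheric pressure). Bernoulli: P₁ + ρg h = P_atm + ½ρv₂².
With P₁ − P_atm = 373000 Pa, v₂ = √(2gh + 2ΔP/ρ) = √(2·9.8·21.8 + 2·373000/1000) = 34.3 m/s.

v = 34.3 m/s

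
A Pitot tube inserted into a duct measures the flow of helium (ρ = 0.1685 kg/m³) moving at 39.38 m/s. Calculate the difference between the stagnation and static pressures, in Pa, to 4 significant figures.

ΔP ≈ 130.7 Pa

At the stagnation point the flow is brought to rest, so Bernoulli gives P_stag − P_static = ½ρv².
ΔP = ½·0.1685·39.38² = 130.7 Pa.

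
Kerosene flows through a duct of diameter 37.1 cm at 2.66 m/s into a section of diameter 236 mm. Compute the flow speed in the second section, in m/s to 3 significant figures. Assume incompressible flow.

By continuity, v₂ = v₁·A₁/A₂ = 2.66·(1080/437) = 6.57 m/s.

v₂ = 6.57 m/s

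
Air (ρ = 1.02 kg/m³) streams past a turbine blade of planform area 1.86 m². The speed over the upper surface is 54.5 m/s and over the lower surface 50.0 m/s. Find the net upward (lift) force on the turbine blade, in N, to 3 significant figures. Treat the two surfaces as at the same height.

From P + ½ρv² = const at equal height, P_low − P_up = ½ρ(v_up² − v_low²).
ΔP = ½·1.02·(54.5² − 50.0²) = 240 Pa.
Lift = ΔP · A = 240 × 1.86 = 446 N.

F = 446 N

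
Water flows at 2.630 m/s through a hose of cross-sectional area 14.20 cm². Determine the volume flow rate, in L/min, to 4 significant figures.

Q = A·v = 0.001420 m² × 2.630 m/s = 0.003735 m³/s.
Converting: 0.003735 m³/s × 60000 = 224.1 L/min.

Q ≈ 224.1 L/min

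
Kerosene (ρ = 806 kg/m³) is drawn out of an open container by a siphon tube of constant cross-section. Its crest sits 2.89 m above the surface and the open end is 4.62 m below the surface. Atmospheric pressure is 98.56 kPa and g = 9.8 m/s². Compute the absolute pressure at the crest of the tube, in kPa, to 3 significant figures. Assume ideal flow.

From the surface to the outlet (both open to atmosphere, surface at rest): v = √(2g·h_out) = √(2·9.8·4.62) = 9.52 m/s.
Continuity keeps v the same throughout the tube; from surface to crest, P_atm + 0 = P_top + ½ρv² + ρg·h_top.
P_top = 98560 − ½·806·9.52² − 806·9.8·2.89 = 39200 Pa.

39.2 kPa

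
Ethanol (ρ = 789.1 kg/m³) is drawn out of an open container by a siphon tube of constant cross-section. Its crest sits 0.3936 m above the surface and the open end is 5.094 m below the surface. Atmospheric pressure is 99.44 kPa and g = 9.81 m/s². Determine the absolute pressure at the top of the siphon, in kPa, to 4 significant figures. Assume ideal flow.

The outlet speed comes from Torricelli: v = √(2g·5.094) = 9.997 m/s.
The bore is uniform, so the speed at the crest is the same v. Bernoulli surface→crest: P_atm = P_top + ½ρv² + ρg·h_top.
P_top = 99440 − ½·789.1·9.997² − 789.1·9.81·0.3936 = 56960 Pa.

P_top ≈ 56.96 kPa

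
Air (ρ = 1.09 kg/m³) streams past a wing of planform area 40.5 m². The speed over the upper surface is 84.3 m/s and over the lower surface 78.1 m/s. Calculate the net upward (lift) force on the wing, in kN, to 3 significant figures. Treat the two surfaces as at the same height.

F = 22.2 kN

From P + ½ρv² = const at equal height, P_low − P_up = ½ρ(v_up² − v_low²).
ΔP = ½·1.09·(84.3² − 78.1²) = 549 Pa.
Lift = ΔP · A = 549 × 40.5 = 22200 N.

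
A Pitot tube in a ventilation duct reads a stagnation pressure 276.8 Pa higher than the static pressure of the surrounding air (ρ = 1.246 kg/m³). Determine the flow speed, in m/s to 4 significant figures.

21.08 m/s

At the stagnation point the flow is brought to rest, so Bernoulli gives P_stag − P_static = ½ρv².
v = √(2ΔP/ρ) = √(2·276.8/1.246) = 21.08 m/s.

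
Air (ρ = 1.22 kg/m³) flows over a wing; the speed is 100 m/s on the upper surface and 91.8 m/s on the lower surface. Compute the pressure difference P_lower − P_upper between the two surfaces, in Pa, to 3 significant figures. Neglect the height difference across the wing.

959 Pa

The pressure is lower where the speed is higher: ΔP = ½ρ(v_up² − v_low²).
ΔP = ½·1.22·(100² − 91.8²) = 959 Pa.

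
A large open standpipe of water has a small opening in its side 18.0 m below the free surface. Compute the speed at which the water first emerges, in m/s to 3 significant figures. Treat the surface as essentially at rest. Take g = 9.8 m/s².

With the surface at rest and both surface and jet at atmospheric pressure, Bernoulli gives ρg h = ½ρv², so v = √(2gh) = √(2·9.8·18.0) = 18.8 m/s.

v = 18.8 m/s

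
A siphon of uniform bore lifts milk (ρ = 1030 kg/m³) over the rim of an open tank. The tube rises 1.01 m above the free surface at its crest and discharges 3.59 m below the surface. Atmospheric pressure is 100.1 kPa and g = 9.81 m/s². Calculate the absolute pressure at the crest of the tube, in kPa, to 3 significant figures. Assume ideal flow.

P_top = 53.6 kPa

The outlet speed comes from Torricelli: v = √(2g·3.59) = 8.39 m/s.
The bore is uniform, so the speed at the crest is the same v. Bernoulli surface→crest: P_atm = P_top + ½ρv² + ρg·h_top.
P_top = 100100 − ½·1030·8.39² − 1030·9.81·1.01 = 53600 Pa.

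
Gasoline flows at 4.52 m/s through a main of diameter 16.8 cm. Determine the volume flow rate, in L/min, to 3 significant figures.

Q ≈ 6010 L/min

Q = A·v = 0.0222 m² × 4.52 m/s = 0.100 m³/s.
Converting: 0.100 m³/s × 60000 = 6010 L/min.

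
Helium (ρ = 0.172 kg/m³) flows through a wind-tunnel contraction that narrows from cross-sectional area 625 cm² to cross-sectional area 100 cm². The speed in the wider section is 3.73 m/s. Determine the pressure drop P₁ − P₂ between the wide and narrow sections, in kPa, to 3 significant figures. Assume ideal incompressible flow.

By continuity, v₂ = v₁·A₁/A₂ = 3.73·(625/100) = 23.3 m/s.
Bernoulli (h₁ = h₂): P₁ − P₂ = ½ρ(v₂² − v₁²).
P₁ − P₂ = ½·0.172·(23.3² − 3.73²) = ½·0.172·530 = 45.5 Pa.

ΔP ≈ 0.0455 kPa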